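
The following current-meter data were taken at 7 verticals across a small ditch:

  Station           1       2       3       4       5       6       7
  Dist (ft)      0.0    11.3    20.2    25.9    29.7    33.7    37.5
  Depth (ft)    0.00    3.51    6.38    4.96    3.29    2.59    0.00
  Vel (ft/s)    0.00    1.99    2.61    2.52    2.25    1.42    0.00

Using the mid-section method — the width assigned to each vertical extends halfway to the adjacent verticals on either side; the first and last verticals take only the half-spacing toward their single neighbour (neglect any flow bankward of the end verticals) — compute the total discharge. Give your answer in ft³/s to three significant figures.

295 ft³/s

w_2 = (20.2 − 0.0)/2 = 10.1 ft; q_2 = 1.99 × 3.51 × 10.1 = 70.55 ft³/s
w_3 = (25.9 − 11.3)/2 = 7.3 ft; q_3 = 2.61 × 6.38 × 7.3 = 121.6 ft³/s
w_4 = (29.7 − 20.2)/2 = 4.75 ft; q_4 = 2.52 × 4.96 × 4.75 = 59.37 ft³/s
w_5 = (33.7 − 25.9)/2 = 3.9 ft; q_5 = 2.25 × 3.29 × 3.9 = 28.87 ft³/s
w_6 = (37.5 − 29.7)/2 = 3.9 ft; q_6 = 1.42 × 2.59 × 3.9 = 14.34 ft³/s
Stations 1, 7 contribute zero (depth or velocity is 0).
Q = Σ qᵢ = 294.7 ft³/s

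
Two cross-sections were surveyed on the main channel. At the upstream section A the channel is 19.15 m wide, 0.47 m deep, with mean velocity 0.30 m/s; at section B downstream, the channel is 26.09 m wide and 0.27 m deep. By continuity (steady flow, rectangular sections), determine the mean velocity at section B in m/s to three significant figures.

0.383 m/s

Q = A₁V₁ = (19.15×0.47) × 0.30 = 2.700 m³/s
A₂ = 26.09 × 0.27 = 7.044 m²
V₂ = Q/A₂ = 2.700/7.044 = 0.3833 m/s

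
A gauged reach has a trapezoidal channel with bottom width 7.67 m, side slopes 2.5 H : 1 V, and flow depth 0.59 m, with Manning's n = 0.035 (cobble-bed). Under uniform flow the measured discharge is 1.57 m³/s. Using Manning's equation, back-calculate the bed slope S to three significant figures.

A = (b + z·y)·y = (7.67 + 2.5×0.59)×0.59 = 5.396 m²
P = b + 2y√(1+z²) = 7.67 + 2×0.59×√(1+2.5²) = 10.85 m
R = A/P = 5.396/10.85 = 0.4974 m
S = (Q·n / (1·A·R^(2/3)))² = (1.57×0.035 / (1×5.396×0.6278))² = 0.0002632

0.000263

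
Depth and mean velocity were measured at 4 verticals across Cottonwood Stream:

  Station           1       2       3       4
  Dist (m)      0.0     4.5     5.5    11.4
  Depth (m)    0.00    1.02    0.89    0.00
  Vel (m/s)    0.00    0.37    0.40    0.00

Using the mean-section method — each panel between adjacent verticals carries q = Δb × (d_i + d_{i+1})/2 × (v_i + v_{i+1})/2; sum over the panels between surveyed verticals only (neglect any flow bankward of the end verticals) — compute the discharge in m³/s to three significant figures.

Panel 1-2: Δb = 4.5 m, d̄ = (0.00+1.02)/2 = 0.51, v̄ = (0.00+0.37)/2 = 0.185 → q = 4.5×0.51×0.185 = 0.4246 m³/s
Panel 2-3: Δb = 1 m, d̄ = (1.02+0.89)/2 = 0.955, v̄ = (0.37+0.40)/2 = 0.385 → q = 1×0.955×0.385 = 0.3677 m³/s
Panel 3-4: Δb = 5.9 m, d̄ = (0.89+0.00)/2 = 0.445, v̄ = (0.40+0.00)/2 = 0.2 → q = 5.9×0.445×0.2 = 0.5251 m³/s
Q = Σ q = 1.317 m³/s

1.32 m³/s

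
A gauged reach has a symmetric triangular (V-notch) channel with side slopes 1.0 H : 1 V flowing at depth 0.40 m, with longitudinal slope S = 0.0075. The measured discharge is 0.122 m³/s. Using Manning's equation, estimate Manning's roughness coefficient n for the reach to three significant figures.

0.0308

A = z·y² = 1.0×0.40² = 0.1600 m²
P = 2y√(1+z²) = 2×0.40×√(1+1.0²) = 1.131 m
R = A/P = 0.1600/1.131 = 0.1414 m
n = (1/Q)·A·R^(2/3)·S^(1/2) = (1/0.122) × 0.1600 × 0.2714 × 0.08660 = 0.03083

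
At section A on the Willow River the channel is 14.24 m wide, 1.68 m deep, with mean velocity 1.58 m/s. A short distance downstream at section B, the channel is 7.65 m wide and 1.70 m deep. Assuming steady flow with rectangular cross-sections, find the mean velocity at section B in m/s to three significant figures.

2.91 m/s

Q = A₁V₁ = (14.24×1.68) × 1.58 = 37.80 m³/s
A₂ = 7.65 × 1.70 = 13.01 m²
V₂ = Q/A₂ = 37.80/13.01 = 2.906 m/s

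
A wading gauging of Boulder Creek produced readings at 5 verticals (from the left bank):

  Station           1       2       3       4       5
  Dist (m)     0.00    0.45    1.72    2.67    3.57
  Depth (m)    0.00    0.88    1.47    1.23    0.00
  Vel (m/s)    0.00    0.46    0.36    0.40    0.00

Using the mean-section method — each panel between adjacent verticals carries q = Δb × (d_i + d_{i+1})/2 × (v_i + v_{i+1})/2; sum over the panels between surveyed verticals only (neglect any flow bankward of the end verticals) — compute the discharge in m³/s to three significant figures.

Panel 1-2: Δb = 0.45 m, d̄ = (0.00+0.88)/2 = 0.44, v̄ = (0.00+0.46)/2 = 0.23 → q = 0.45×0.44×0.23 = 0.04554 m³/s
Panel 2-3: Δb = 1.27 m, d̄ = (0.88+1.47)/2 = 1.175, v̄ = (0.46+0.36)/2 = 0.41 → q = 1.27×1.175×0.41 = 0.6118 m³/s
Panel 3-4: Δb = 0.95 m, d̄ = (1.47+1.23)/2 = 1.35, v̄ = (0.36+0.40)/2 = 0.38 → q = 0.95×1.35×0.38 = 0.4874 m³/s
Panel 4-5: Δb = 0.9 m, d̄ = (1.23+0.00)/2 = 0.615, v̄ = (0.40+0.00)/2 = 0.2 → q = 0.9×0.615×0.2 = 0.1107 m³/s
Q = Σ q = 1.255 m³/s

1.26 m³/s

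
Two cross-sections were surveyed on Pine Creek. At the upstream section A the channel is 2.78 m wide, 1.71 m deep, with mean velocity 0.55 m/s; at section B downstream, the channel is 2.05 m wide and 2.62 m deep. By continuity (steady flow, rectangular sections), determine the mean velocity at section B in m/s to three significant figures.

Q = A₁V₁ = (2.78×1.71) × 0.55 = 2.615 m³/s
A₂ = 2.05 × 2.62 = 5.371 m²
V₂ = Q/A₂ = 2.615/5.371 = 0.4868 m/s

0.487 m/s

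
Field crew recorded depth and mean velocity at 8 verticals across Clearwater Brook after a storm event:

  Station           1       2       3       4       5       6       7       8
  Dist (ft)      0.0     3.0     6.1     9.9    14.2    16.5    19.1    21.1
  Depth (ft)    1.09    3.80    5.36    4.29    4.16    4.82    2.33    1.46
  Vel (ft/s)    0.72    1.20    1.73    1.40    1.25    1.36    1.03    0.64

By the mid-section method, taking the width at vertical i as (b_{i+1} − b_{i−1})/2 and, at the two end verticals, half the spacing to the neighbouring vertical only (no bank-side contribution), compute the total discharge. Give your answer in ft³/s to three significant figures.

111 ft³/s

w_1 = (3.0 − 0.0)/2 = 1.5 ft; q_1 = 0.72 × 1.09 × 1.5 = 1.177 ft³/s
w_2 = (6.1 − 0.0)/2 = 3.05 ft; q_2 = 1.20 × 3.80 × 3.05 = 13.91 ft³/s
w_3 = (9.9 − 3.0)/2 = 3.45 ft; q_3 = 1.73 × 5.36 × 3.45 = 31.99 ft³/s
w_4 = (14.2 − 6.1)/2 = 4.05 ft; q_4 = 1.40 × 4.29 × 4.05 = 24.32 ft³/s
w_5 = (16.5 − 9.9)/2 = 3.3 ft; q_5 = 1.25 × 4.16 × 3.3 = 17.16 ft³/s
w_6 = (19.1 − 14.2)/2 = 2.45 ft; q_6 = 1.36 × 4.82 × 2.45 = 16.06 ft³/s
w_7 = (21.1 − 16.5)/2 = 2.3 ft; q_7 = 1.03 × 2.33 × 2.3 = 5.520 ft³/s
w_8 = (21.1 − 19.1)/2 = 1 ft; q_8 = 0.64 × 1.46 × 1 = 0.9344 ft³/s
Q = Σ qᵢ = 111.1 ft³/s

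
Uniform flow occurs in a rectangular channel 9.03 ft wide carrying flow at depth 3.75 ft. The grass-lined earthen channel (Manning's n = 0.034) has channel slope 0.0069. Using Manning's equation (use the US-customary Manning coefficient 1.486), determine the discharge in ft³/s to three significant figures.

198 ft³/s

A = b·y = 9.03 × 3.75 = 33.86 ft²
P = b + 2y = 9.03 + 2×3.75 = 16.53 ft
R = A/P = 33.86/16.53 = 2.049 ft
Q = (1.486/n)·A·R^(2/3)·S^(1/2) = (1.486/0.034) × 33.86 × 2.049^(2/3) × 0.0069^(1/2) = 198.3 ft³/s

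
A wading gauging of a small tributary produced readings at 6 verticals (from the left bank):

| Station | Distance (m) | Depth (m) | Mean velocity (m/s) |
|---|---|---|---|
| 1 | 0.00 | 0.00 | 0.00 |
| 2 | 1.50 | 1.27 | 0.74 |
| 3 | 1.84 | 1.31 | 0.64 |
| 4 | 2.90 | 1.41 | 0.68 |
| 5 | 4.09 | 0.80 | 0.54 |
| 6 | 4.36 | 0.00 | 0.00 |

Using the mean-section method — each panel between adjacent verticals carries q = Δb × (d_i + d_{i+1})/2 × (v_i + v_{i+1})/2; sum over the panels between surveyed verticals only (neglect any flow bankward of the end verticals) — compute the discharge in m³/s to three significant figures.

2.44 m³/s

Panel 1-2: Δb = 1.5 m, d̄ = (0.00+1.27)/2 = 0.635, v̄ = (0.00+0.74)/2 = 0.37 → q = 1.5×0.635×0.37 = 0.3524 m³/s
Panel 2-3: Δb = 0.34 m, d̄ = (1.27+1.31)/2 = 1.29, v̄ = (0.74+0.64)/2 = 0.69 → q = 0.34×1.29×0.69 = 0.3026 m³/s
Panel 3-4: Δb = 1.06 m, d̄ = (1.31+1.41)/2 = 1.36, v̄ = (0.64+0.68)/2 = 0.66 → q = 1.06×1.36×0.66 = 0.9515 m³/s
Panel 4-5: Δb = 1.19 m, d̄ = (1.41+0.80)/2 = 1.105, v̄ = (0.68+0.54)/2 = 0.61 → q = 1.19×1.105×0.61 = 0.8021 m³/s
Panel 5-6: Δb = 0.27 m, d̄ = (0.80+0.00)/2 = 0.4, v̄ = (0.54+0.00)/2 = 0.27 → q = 0.27×0.4×0.27 = 0.02916 m³/s
Q = Σ q = 2.438 m³/s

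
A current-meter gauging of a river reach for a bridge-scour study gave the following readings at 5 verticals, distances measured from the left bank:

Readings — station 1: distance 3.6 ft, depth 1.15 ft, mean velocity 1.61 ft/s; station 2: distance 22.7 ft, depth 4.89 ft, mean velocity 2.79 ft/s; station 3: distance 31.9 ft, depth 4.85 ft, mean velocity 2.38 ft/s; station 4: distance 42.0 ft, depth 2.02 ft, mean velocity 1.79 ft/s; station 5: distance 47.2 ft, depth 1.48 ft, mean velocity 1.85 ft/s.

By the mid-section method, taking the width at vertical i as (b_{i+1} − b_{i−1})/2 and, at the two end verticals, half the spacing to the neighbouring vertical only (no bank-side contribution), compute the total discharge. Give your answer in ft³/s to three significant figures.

357 ft³/s

w_1 = (22.7 − 3.6)/2 = 9.55 ft; q_1 = 1.61 × 1.15 × 9.55 = 17.68 ft³/s
w_2 = (31.9 − 3.6)/2 = 14.15 ft; q_2 = 2.79 × 4.89 × 14.15 = 193.0 ft³/s
w_3 = (42.0 − 22.7)/2 = 9.65 ft; q_3 = 2.38 × 4.85 × 9.65 = 111.4 ft³/s
w_4 = (47.2 − 31.9)/2 = 7.65 ft; q_4 = 1.79 × 2.02 × 7.65 = 27.66 ft³/s
w_5 = (47.2 − 42.0)/2 = 2.6 ft; q_5 = 1.85 × 1.48 × 2.6 = 7.119 ft³/s
Q = Σ qᵢ = 356.9 ft³/s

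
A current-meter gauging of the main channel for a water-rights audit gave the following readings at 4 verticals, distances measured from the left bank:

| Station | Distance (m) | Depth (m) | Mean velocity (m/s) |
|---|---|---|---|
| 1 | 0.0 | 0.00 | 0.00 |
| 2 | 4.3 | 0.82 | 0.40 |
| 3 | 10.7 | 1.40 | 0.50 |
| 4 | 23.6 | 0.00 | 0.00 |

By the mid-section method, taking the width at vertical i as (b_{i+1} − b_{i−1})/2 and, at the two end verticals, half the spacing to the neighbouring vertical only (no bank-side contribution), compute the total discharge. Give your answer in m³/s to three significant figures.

w_2 = (10.7 − 0.0)/2 = 5.35 m; q_2 = 0.40 × 0.82 × 5.35 = 1.755 m³/s
w_3 = (23.6 − 4.3)/2 = 9.65 m; q_3 = 0.50 × 1.40 × 9.65 = 6.755 m³/s
Stations 1, 4 contribute zero (depth or velocity is 0).
Q = Σ qᵢ = 8.510 m³/s

8.51 m³/s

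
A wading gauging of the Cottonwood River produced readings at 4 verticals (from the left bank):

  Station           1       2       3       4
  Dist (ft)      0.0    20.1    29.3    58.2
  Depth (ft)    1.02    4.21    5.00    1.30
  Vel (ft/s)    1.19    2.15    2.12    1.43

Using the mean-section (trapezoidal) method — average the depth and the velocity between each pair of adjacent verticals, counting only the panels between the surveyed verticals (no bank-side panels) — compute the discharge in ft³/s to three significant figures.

340 ft³/s

Panel 1-2: Δb = 20.1 ft, d̄ = (1.02+4.21)/2 = 2.615, v̄ = (1.19+2.15)/2 = 1.67 → q = 20.1×2.615×1.67 = 87.78 ft³/s
Panel 2-3: Δb = 9.2 ft, d̄ = (4.21+5.00)/2 = 4.605, v̄ = (2.15+2.12)/2 = 2.135 → q = 9.2×4.605×2.135 = 90.45 ft³/s
Panel 3-4: Δb = 28.9 ft, d̄ = (5.00+1.30)/2 = 3.15, v̄ = (2.12+1.43)/2 = 1.775 → q = 28.9×3.15×1.775 = 161.6 ft³/s
Q = Σ q = 339.8 ft³/s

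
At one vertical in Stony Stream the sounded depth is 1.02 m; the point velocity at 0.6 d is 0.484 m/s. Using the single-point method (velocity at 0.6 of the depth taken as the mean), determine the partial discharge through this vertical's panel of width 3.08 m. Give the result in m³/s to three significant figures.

v̄ = v₀.₆ = 0.484 m/s
q = v̄ × d × w = 0.4840 × 1.02 × 3.08 = 1.521 m³/s

1.52 m³/s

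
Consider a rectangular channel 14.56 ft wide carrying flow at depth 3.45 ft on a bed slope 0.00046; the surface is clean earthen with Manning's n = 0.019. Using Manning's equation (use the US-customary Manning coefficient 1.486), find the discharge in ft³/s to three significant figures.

A = b·y = 14.56 × 3.45 = 50.23 ft²
P = b + 2y = 14.56 + 2×3.45 = 21.46 ft
R = A/P = 50.23/21.46 = 2.341 ft
Q = (1.486/n)·A·R^(2/3)·S^(1/2) = (1.486/0.019) × 50.23 × 2.341^(2/3) × 0.00046^(1/2) = 148.5 ft³/s

149 ft³/s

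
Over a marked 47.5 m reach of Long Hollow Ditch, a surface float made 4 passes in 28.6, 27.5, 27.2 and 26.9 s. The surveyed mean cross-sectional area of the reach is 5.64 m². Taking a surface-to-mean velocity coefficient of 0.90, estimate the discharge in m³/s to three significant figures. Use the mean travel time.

8.75 m³/s

t̄ = (28.6 + 27.5 + 27.2 + 26.9) / 4 = 27.55 s
v_surface = L / t̄ = 47.5 / 27.55 = 1.724 m/s
v_mean = 0.90 × 1.724 = 1.552 m/s
Q = A × v_mean = 5.64 × 1.552 = 8.752 m³/s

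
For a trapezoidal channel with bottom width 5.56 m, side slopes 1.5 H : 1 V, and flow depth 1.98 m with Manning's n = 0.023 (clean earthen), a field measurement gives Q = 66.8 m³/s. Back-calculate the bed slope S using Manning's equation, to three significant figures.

A = (b + z·y)·y = (5.56 + 1.5×1.98)×1.98 = 16.89 m²
P = b + 2y√(1+z²) = 5.56 + 2×1.98×√(1+1.5²) = 12.70 m
R = A/P = 16.89/12.70 = 1.330 m
S = (Q·n / (1·A·R^(2/3)))² = (66.8×0.023 / (1×16.89×1.209))² = 0.005658

0.00566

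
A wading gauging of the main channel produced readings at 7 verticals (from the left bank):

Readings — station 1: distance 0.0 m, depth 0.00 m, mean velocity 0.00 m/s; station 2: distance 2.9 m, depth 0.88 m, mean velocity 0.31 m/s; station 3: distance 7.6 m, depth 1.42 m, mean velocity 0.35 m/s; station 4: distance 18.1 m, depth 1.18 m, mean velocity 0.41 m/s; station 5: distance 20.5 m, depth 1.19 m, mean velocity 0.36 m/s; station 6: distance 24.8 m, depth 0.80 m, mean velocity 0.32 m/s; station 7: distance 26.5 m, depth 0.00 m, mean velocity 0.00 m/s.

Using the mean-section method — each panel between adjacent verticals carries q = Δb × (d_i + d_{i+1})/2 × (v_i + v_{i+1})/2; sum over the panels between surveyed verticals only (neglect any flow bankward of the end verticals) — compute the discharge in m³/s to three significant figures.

Panel 1-2: Δb = 2.9 m, d̄ = (0.00+0.88)/2 = 0.44, v̄ = (0.00+0.31)/2 = 0.155 → q = 2.9×0.44×0.155 = 0.1978 m³/s
Panel 2-3: Δb = 4.7 m, d̄ = (0.88+1.42)/2 = 1.15, v̄ = (0.31+0.35)/2 = 0.33 → q = 4.7×1.15×0.33 = 1.784 m³/s
Panel 3-4: Δb = 10.5 m, d̄ = (1.42+1.18)/2 = 1.3, v̄ = (0.35+0.41)/2 = 0.38 → q = 10.5×1.3×0.38 = 5.187 m³/s
Panel 4-5: Δb = 2.4 m, d̄ = (1.18+1.19)/2 = 1.185, v̄ = (0.41+0.36)/2 = 0.385 → q = 2.4×1.185×0.385 = 1.095 m³/s
Panel 5-6: Δb = 4.3 m, d̄ = (1.19+0.80)/2 = 0.995, v̄ = (0.36+0.32)/2 = 0.34 → q = 4.3×0.995×0.34 = 1.455 m³/s
Panel 6-7: Δb = 1.7 m, d̄ = (0.80+0.00)/2 = 0.4, v̄ = (0.32+0.00)/2 = 0.16 → q = 1.7×0.4×0.16 = 0.1088 m³/s
Q = Σ q = 9.827 m³/s

9.83 m³/s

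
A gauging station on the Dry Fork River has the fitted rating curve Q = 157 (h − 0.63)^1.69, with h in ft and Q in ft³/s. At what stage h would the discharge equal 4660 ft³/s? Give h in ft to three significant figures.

h − h₀ = (Q/C)^(1/b) = (4660/157)^(1/1.69) = 7.435 ft
h = 0.63 + 7.435 = 8.065 ft

8.07 ft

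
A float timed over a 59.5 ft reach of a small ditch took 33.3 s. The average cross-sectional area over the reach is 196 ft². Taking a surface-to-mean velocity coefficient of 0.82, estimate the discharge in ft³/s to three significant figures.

v_surface = L / t̄ = 59.5 / 33.3 = 1.787 ft/s
v_mean = 0.82 × 1.787 = 1.465 ft/s
Q = A × v_mean = 196 × 1.465 = 287.2 ft³/s

287 ft³/s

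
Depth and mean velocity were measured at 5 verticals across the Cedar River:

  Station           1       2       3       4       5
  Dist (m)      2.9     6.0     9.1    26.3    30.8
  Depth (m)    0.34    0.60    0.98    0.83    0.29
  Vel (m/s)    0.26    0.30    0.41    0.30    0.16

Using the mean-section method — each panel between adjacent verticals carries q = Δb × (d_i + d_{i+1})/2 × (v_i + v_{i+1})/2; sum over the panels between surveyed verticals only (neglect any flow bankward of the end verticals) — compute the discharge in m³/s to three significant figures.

Panel 1-2: Δb = 3.1 m, d̄ = (0.34+0.60)/2 = 0.47, v̄ = (0.26+0.30)/2 = 0.28 → q = 3.1×0.47×0.28 = 0.4080 m³/s
Panel 2-3: Δb = 3.1 m, d̄ = (0.60+0.98)/2 = 0.79, v̄ = (0.30+0.41)/2 = 0.355 → q = 3.1×0.79×0.355 = 0.8694 m³/s
Panel 3-4: Δb = 17.2 m, d̄ = (0.98+0.83)/2 = 0.905, v̄ = (0.41+0.30)/2 = 0.355 → q = 17.2×0.905×0.355 = 5.526 m³/s
Panel 4-5: Δb = 4.5 m, d̄ = (0.83+0.29)/2 = 0.56, v̄ = (0.30+0.16)/2 = 0.23 → q = 4.5×0.56×0.23 = 0.5796 m³/s
Q = Σ q = 7.383 m³/s

7.38 m³/s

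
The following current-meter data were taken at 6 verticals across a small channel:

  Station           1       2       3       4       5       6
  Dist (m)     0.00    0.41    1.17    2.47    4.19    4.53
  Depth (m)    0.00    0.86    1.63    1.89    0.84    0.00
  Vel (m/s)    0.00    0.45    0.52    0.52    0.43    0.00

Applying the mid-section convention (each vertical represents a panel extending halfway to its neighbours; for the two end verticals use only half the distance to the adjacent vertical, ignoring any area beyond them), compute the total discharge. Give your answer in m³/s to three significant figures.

2.96 m³/s

w_2 = (1.17 − 0.00)/2 = 0.585 m; q_2 = 0.45 × 0.86 × 0.585 = 0.2264 m³/s
w_3 = (2.47 − 0.41)/2 = 1.03 m; q_3 = 0.52 × 1.63 × 1.03 = 0.8730 m³/s
w_4 = (4.19 − 1.17)/2 = 1.51 m; q_4 = 0.52 × 1.89 × 1.51 = 1.484 m³/s
w_5 = (4.53 − 2.47)/2 = 1.03 m; q_5 = 0.43 × 0.84 × 1.03 = 0.3720 m³/s
Stations 1, 6 contribute zero (depth or velocity is 0).
Q = Σ qᵢ = 2.955 m³/s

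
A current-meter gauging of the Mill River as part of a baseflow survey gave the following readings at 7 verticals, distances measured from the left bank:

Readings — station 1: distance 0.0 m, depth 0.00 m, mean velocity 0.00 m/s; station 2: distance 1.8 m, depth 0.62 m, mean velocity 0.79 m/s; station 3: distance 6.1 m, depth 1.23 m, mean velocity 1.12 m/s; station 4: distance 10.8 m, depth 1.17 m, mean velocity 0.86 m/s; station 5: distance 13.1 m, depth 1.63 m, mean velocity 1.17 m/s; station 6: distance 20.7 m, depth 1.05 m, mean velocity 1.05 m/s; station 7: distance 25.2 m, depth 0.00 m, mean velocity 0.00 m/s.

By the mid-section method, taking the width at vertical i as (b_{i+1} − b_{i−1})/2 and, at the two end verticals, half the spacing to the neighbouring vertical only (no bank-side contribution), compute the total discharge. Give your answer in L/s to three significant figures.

27300 L/s

w_2 = (6.1 − 0.0)/2 = 3.05 m; q_2 = 0.79 × 0.62 × 3.05 = 1.494 m³/s
w_3 = (10.8 − 1.8)/2 = 4.5 m; q_3 = 1.12 × 1.23 × 4.5 = 6.199 m³/s
w_4 = (13.1 − 6.1)/2 = 3.5 m; q_4 = 0.86 × 1.17 × 3.5 = 3.522 m³/s
w_5 = (20.7 − 10.8)/2 = 4.95 m; q_5 = 1.17 × 1.63 × 4.95 = 9.440 m³/s
w_6 = (25.2 − 13.1)/2 = 6.05 m; q_6 = 1.05 × 1.05 × 6.05 = 6.670 m³/s
Stations 1, 7 contribute zero (depth or velocity is 0).
Q = Σ qᵢ = 27.33 m³/s
= 27.33 × 1000 = 27330 L/s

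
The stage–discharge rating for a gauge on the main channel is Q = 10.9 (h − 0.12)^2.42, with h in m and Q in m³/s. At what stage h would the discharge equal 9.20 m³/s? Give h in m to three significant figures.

h − h₀ = (Q/C)^(1/b) = (9.20/10.9)^(1/2.42) = 0.9323 m
h = 0.12 + 0.9323 = 1.052 m

1.05 m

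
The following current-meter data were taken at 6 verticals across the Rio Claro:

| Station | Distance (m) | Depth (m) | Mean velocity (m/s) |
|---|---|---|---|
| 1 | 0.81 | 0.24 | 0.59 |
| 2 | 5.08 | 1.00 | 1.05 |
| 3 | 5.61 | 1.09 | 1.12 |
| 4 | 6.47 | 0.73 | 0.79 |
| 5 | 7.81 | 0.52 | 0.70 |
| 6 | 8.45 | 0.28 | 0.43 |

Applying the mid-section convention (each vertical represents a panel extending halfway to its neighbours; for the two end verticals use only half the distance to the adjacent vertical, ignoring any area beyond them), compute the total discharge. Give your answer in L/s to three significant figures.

4700 L/s

w_1 = (5.08 − 0.81)/2 = 2.135 m; q_1 = 0.59 × 0.24 × 2.135 = 0.3023 m³/s
w_2 = (5.61 − 0.81)/2 = 2.4 m; q_2 = 1.05 × 1.00 × 2.4 = 2.520 m³/s
w_3 = (6.47 − 5.08)/2 = 0.695 m; q_3 = 1.12 × 1.09 × 0.695 = 0.8485 m³/s
w_4 = (7.81 − 5.61)/2 = 1.1 m; q_4 = 0.79 × 0.73 × 1.1 = 0.6344 m³/s
w_5 = (8.45 − 6.47)/2 = 0.99 m; q_5 = 0.70 × 0.52 × 0.99 = 0.3604 m³/s
w_6 = (8.45 − 7.81)/2 = 0.32 m; q_6 = 0.43 × 0.28 × 0.32 = 0.03853 m³/s
Q = Σ qᵢ = 4.704 m³/s
= 4.704 × 1000 = 4704 L/s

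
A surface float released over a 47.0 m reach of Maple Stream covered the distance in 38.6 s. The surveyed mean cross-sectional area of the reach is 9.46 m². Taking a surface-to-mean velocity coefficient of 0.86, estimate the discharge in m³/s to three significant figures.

9.91 m³/s

v_surface = L / t̄ = 47.0 / 38.6 = 1.218 m/s
v_mean = 0.86 × 1.218 = 1.047 m/s
Q = A × v_mean = 9.46 × 1.047 = 9.906 m³/s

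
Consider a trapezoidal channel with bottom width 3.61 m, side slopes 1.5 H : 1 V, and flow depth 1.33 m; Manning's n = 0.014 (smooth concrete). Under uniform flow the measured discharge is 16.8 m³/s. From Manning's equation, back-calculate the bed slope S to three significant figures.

A = (b + z·y)·y = (3.61 + 1.5×1.33)×1.33 = 7.455 m²
P = b + 2y√(1+z²) = 3.61 + 2×1.33×√(1+1.5²) = 8.405 m
R = A/P = 7.455/8.405 = 0.8869 m
S = (Q·n / (1·A·R^(2/3)))² = (16.8×0.014 / (1×7.455×0.9231))² = 0.001168

0.00117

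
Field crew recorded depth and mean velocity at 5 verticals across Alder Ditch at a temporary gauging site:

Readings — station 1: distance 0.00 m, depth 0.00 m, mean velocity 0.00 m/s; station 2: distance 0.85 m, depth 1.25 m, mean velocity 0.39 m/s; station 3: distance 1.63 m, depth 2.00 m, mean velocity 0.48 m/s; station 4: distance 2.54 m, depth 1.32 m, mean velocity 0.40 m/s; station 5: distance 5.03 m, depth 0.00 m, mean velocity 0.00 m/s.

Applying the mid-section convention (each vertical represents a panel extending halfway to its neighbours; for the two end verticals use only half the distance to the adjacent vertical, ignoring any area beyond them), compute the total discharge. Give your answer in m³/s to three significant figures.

w_2 = (1.63 − 0.00)/2 = 0.815 m; q_2 = 0.39 × 1.25 × 0.815 = 0.3973 m³/s
w_3 = (2.54 − 0.85)/2 = 0.845 m; q_3 = 0.48 × 2.00 × 0.845 = 0.8112 m³/s
w_4 = (5.03 − 1.63)/2 = 1.7 m; q_4 = 0.40 × 1.32 × 1.7 = 0.8976 m³/s
Stations 1, 5 contribute zero (depth or velocity is 0).
Q = Σ qᵢ = 2.106 m³/s

2.11 m³/s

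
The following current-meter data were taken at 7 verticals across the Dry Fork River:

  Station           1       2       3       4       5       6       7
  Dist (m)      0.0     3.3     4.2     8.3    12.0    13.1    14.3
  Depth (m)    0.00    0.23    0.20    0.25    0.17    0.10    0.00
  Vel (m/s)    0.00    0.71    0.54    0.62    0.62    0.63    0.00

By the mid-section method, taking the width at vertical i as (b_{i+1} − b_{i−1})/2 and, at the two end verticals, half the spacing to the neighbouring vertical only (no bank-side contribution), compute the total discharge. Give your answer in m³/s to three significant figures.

1.54 m³/s

w_2 = (4.2 − 0.0)/2 = 2.1 m; q_2 = 0.71 × 0.23 × 2.1 = 0.3429 m³/s
w_3 = (8.3 − 3.3)/2 = 2.5 m; q_3 = 0.54 × 0.20 × 2.5 = 0.2700 m³/s
w_4 = (12.0 − 4.2)/2 = 3.9 m; q_4 = 0.62 × 0.25 × 3.9 = 0.6045 m³/s
w_5 = (13.1 − 8.3)/2 = 2.4 m; q_5 = 0.62 × 0.17 × 2.4 = 0.2530 m³/s
w_6 = (14.3 − 12.0)/2 = 1.15 m; q_6 = 0.63 × 0.10 × 1.15 = 0.07245 m³/s
Stations 1, 7 contribute zero (depth or velocity is 0).
Q = Σ qᵢ = 1.543 m³/s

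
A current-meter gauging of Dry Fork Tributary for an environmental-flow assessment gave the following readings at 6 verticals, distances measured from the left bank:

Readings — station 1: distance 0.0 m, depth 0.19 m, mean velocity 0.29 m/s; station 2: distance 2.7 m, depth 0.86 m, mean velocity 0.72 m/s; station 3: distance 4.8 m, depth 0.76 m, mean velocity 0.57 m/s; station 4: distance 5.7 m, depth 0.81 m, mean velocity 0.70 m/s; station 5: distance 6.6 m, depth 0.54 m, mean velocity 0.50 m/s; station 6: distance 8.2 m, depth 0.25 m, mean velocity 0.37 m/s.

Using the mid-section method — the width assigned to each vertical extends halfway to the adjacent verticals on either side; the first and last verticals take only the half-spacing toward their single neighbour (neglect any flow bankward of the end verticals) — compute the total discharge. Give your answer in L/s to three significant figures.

w_1 = (2.7 − 0.0)/2 = 1.35 m; q_1 = 0.29 × 0.19 × 1.35 = 0.07439 m³/s
w_2 = (4.8 − 0.0)/2 = 2.4 m; q_2 = 0.72 × 0.86 × 2.4 = 1.486 m³/s
w_3 = (5.7 − 2.7)/2 = 1.5 m; q_3 = 0.57 × 0.76 × 1.5 = 0.6498 m³/s
w_4 = (6.6 − 4.8)/2 = 0.9 m; q_4 = 0.70 × 0.81 × 0.9 = 0.5103 m³/s
w_5 = (8.2 − 5.7)/2 = 1.25 m; q_5 = 0.50 × 0.54 × 1.25 = 0.3375 m³/s
w_6 = (8.2 − 6.6)/2 = 0.8 m; q_6 = 0.37 × 0.25 × 0.8 = 0.07400 m³/s
Q = Σ qᵢ = 3.132 m³/s
= 3.132 × 1000 = 3132 L/s

3130 L/s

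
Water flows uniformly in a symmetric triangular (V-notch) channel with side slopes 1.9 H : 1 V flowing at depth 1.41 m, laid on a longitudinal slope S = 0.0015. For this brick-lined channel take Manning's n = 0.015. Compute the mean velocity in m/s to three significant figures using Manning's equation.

A = z·y² = 1.9×1.41² = 3.777 m²
P = 2y√(1+z²) = 2×1.41×√(1+1.9²) = 6.055 m
R = A/P = 3.777/6.055 = 0.6239 m
Q = (1/n)·A·R^(2/3)·S^(1/2) = (1/0.015) × 3.777 × 0.6239^(2/3) × 0.0015^(1/2) = 7.121 m³/s
V = Q/A = 7.121/3.777 = 1.885 m/s

1.89 m/s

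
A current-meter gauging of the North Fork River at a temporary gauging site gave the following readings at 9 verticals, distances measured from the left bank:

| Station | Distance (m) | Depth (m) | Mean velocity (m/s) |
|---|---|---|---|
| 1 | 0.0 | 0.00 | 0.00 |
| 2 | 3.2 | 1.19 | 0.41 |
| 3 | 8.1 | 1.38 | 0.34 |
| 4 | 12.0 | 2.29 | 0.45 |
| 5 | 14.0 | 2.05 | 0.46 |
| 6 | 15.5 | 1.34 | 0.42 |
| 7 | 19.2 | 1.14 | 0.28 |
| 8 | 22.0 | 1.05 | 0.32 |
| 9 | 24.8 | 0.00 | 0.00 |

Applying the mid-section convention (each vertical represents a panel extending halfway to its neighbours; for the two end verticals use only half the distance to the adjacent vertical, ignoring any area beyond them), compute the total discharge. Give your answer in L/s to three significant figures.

w_2 = (8.1 − 0.0)/2 = 4.05 m; q_2 = 0.41 × 1.19 × 4.05 = 1.976 m³/s
w_3 = (12.0 − 3.2)/2 = 4.4 m; q_3 = 0.34 × 1.38 × 4.4 = 2.064 m³/s
w_4 = (14.0 − 8.1)/2 = 2.95 m; q_4 = 0.45 × 2.29 × 2.95 = 3.040 m³/s
w_5 = (15.5 − 12.0)/2 = 1.75 m; q_5 = 0.46 × 2.05 × 1.75 = 1.650 m³/s
w_6 = (19.2 − 14.0)/2 = 2.6 m; q_6 = 0.42 × 1.34 × 2.6 = 1.463 m³/s
w_7 = (22.0 − 15.5)/2 = 3.25 m; q_7 = 0.28 × 1.14 × 3.25 = 1.037 m³/s
w_8 = (24.8 − 19.2)/2 = 2.8 m; q_8 = 0.32 × 1.05 × 2.8 = 0.9408 m³/s
Stations 1, 9 contribute zero (depth or velocity is 0).
Q = Σ qᵢ = 12.17 m³/s
= 12.17 × 1000 = 12170 L/s

12200 L/s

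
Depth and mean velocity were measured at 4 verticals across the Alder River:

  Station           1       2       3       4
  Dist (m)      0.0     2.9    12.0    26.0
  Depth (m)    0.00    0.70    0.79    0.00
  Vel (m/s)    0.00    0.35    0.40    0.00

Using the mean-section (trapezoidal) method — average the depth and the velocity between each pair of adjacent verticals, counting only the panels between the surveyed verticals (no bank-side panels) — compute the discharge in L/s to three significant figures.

3830 L/s

Panel 1-2: Δb = 2.9 m, d̄ = (0.00+0.70)/2 = 0.35, v̄ = (0.00+0.35)/2 = 0.175 → q = 2.9×0.35×0.175 = 0.1776 m³/s
Panel 2-3: Δb = 9.1 m, d̄ = (0.70+0.79)/2 = 0.745, v̄ = (0.35+0.40)/2 = 0.375 → q = 9.1×0.745×0.375 = 2.542 m³/s
Panel 3-4: Δb = 14 m, d̄ = (0.79+0.00)/2 = 0.395, v̄ = (0.40+0.00)/2 = 0.2 → q = 14×0.395×0.2 = 1.106 m³/s
Q = Σ q = 3.826 m³/s
= 3.826 × 1000 = 3826 L/s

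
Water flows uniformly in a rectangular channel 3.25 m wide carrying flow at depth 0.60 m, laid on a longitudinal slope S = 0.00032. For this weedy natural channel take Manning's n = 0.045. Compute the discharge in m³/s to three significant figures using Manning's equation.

A = b·y = 3.25 × 0.60 = 1.950 m²
P = b + 2y = 3.25 + 2×0.60 = 4.450 m
R = A/P = 1.950/4.450 = 0.4382 m
Q = (1/n)·A·R^(2/3)·S^(1/2) = (1/0.045) × 1.950 × 0.4382^(2/3) × 0.00032^(1/2) = 0.4472 m³/s

0.447 m³/s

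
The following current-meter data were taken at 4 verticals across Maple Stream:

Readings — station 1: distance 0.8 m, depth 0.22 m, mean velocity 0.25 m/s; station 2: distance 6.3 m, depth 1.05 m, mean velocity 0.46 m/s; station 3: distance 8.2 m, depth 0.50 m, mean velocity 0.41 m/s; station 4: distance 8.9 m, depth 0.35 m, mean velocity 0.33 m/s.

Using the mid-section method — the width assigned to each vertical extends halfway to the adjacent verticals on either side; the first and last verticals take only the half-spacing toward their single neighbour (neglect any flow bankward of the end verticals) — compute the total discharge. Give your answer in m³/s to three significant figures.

w_1 = (6.3 − 0.8)/2 = 2.75 m; q_1 = 0.25 × 0.22 × 2.75 = 0.1513 m³/s
w_2 = (8.2 − 0.8)/2 = 3.7 m; q_2 = 0.46 × 1.05 × 3.7 = 1.787 m³/s
w_3 = (8.9 − 6.3)/2 = 1.3 m; q_3 = 0.41 × 0.50 × 1.3 = 0.2665 m³/s
w_4 = (8.9 − 8.2)/2 = 0.35 m; q_4 = 0.33 × 0.35 × 0.35 = 0.04043 m³/s
Q = Σ qᵢ = 2.245 m³/s

2.25 m³/s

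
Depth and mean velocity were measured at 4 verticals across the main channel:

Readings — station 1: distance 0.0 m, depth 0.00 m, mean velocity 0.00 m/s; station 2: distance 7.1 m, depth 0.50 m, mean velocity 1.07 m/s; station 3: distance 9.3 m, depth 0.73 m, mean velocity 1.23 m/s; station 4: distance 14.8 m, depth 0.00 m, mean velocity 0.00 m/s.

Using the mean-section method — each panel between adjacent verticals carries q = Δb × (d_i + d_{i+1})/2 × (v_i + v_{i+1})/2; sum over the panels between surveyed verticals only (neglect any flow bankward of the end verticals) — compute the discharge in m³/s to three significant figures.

3.74 m³/s

Panel 1-2: Δb = 7.1 m, d̄ = (0.00+0.50)/2 = 0.25, v̄ = (0.00+1.07)/2 = 0.535 → q = 7.1×0.25×0.535 = 0.9496 m³/s
Panel 2-3: Δb = 2.2 m, d̄ = (0.50+0.73)/2 = 0.615, v̄ = (1.07+1.23)/2 = 1.15 → q = 2.2×0.615×1.15 = 1.556 m³/s
Panel 3-4: Δb = 5.5 m, d̄ = (0.73+0.00)/2 = 0.365, v̄ = (1.23+0.00)/2 = 0.615 → q = 5.5×0.365×0.615 = 1.235 m³/s
Q = Σ q = 3.740 m³/s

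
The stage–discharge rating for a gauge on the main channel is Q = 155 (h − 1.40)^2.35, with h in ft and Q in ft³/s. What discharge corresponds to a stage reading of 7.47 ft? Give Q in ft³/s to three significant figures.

Q = 155 × (7.47 − 1.40)^2.35 = 155 × 6.07^2.35 = 10740 ft³/s

10700 ft³/s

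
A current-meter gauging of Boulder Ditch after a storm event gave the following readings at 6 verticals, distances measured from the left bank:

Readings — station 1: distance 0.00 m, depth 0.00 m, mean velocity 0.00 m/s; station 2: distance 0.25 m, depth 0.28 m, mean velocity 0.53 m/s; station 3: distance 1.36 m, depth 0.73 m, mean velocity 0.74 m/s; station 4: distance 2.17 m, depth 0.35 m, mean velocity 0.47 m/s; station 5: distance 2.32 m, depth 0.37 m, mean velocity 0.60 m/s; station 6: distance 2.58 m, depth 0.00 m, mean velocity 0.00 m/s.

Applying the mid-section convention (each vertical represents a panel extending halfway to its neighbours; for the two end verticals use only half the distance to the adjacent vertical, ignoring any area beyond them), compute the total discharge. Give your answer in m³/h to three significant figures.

w_2 = (1.36 − 0.00)/2 = 0.68 m; q_2 = 0.53 × 0.28 × 0.68 = 0.1009 m³/s
w_3 = (2.17 − 0.25)/2 = 0.96 m; q_3 = 0.74 × 0.73 × 0.96 = 0.5186 m³/s
w_4 = (2.32 − 1.36)/2 = 0.48 m; q_4 = 0.47 × 0.35 × 0.48 = 0.07896 m³/s
w_5 = (2.58 − 2.17)/2 = 0.205 m; q_5 = 0.60 × 0.37 × 0.205 = 0.04551 m³/s
Stations 1, 6 contribute zero (depth or velocity is 0).
Q = Σ qᵢ = 0.7440 m³/s
= 0.7440 × 3600 = 2678 m³/h

2680 m³/h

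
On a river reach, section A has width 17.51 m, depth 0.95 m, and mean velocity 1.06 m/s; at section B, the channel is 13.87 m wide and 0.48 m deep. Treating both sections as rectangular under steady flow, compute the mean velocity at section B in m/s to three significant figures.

Q = A₁V₁ = (17.51×0.95) × 1.06 = 17.63 m³/s
A₂ = 13.87 × 0.48 = 6.658 m²
V₂ = Q/A₂ = 17.63/6.658 = 2.648 m/s

2.65 m/s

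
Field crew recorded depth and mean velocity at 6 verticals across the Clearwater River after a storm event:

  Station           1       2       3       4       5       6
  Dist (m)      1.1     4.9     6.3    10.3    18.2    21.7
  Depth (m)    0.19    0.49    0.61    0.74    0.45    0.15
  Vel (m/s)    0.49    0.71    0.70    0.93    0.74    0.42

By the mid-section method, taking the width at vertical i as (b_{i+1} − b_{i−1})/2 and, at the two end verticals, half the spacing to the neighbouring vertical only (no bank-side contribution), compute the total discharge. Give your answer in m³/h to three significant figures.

w_1 = (4.9 − 1.1)/2 = 1.9 m; q_1 = 0.49 × 0.19 × 1.9 = 0.1769 m³/s
w_2 = (6.3 − 1.1)/2 = 2.6 m; q_2 = 0.71 × 0.49 × 2.6 = 0.9045 m³/s
w_3 = (10.3 − 4.9)/2 = 2.7 m; q_3 = 0.70 × 0.61 × 2.7 = 1.153 m³/s
w_4 = (18.2 − 6.3)/2 = 5.95 m; q_4 = 0.93 × 0.74 × 5.95 = 4.095 m³/s
w_5 = (21.7 − 10.3)/2 = 5.7 m; q_5 = 0.74 × 0.45 × 5.7 = 1.898 m³/s
w_6 = (21.7 − 18.2)/2 = 1.75 m; q_6 = 0.42 × 0.15 × 1.75 = 0.1103 m³/s
Q = Σ qᵢ = 8.337 m³/s
= 8.337 × 3600 = 30010 m³/h

30000 m³/h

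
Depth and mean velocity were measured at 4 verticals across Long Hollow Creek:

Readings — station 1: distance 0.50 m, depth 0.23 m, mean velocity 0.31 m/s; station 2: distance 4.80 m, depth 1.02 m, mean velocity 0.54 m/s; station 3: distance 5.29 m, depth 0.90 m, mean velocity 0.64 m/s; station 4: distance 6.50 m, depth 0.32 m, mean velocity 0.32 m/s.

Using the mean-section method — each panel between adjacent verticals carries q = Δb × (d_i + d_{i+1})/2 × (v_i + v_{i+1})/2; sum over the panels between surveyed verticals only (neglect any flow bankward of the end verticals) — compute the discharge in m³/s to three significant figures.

1.77 m³/s

Panel 1-2: Δb = 4.3 m, d̄ = (0.23+1.02)/2 = 0.625, v̄ = (0.31+0.54)/2 = 0.425 → q = 4.3×0.625×0.425 = 1.142 m³/s
Panel 2-3: Δb = 0.49 m, d̄ = (1.02+0.90)/2 = 0.96, v̄ = (0.54+0.64)/2 = 0.59 → q = 0.49×0.96×0.59 = 0.2775 m³/s
Panel 3-4: Δb = 1.21 m, d̄ = (0.90+0.32)/2 = 0.61, v̄ = (0.64+0.32)/2 = 0.48 → q = 1.21×0.61×0.48 = 0.3543 m³/s
Q = Σ q = 1.774 m³/s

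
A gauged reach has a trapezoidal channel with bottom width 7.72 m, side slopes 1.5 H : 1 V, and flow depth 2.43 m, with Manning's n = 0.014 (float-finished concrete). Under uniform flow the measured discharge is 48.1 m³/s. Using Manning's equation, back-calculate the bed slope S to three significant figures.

A = (b + z·y)·y = (7.72 + 1.5×2.43)×2.43 = 27.62 m²
P = b + 2y√(1+z²) = 7.72 + 2×2.43×√(1+1.5²) = 16.48 m
R = A/P = 27.62/16.48 = 1.676 m
S = (Q·n / (1·A·R^(2/3)))² = (48.1×0.014 / (1×27.62×1.411))² = 0.0002987

0.000299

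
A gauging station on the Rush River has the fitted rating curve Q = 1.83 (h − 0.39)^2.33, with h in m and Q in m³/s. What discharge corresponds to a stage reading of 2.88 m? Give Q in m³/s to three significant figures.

15.3 m³/s

Q = 1.83 × (2.88 − 0.39)^2.33 = 1.83 × 2.49^2.33 = 15.33 m³/s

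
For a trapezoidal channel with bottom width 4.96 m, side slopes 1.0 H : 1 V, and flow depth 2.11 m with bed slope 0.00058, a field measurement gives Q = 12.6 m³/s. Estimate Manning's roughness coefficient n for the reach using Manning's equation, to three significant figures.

A = (b + z·y)·y = (4.96 + 1.0×2.11)×2.11 = 14.92 m²
P = b + 2y√(1+z²) = 4.96 + 2×2.11×√(1+1.0²) = 10.93 m
R = A/P = 14.92/10.93 = 1.365 m
n = (1/Q)·A·R^(2/3)·S^(1/2) = (1/12.6) × 14.92 × 1.231 × 0.02408 = 0.03509

0.0351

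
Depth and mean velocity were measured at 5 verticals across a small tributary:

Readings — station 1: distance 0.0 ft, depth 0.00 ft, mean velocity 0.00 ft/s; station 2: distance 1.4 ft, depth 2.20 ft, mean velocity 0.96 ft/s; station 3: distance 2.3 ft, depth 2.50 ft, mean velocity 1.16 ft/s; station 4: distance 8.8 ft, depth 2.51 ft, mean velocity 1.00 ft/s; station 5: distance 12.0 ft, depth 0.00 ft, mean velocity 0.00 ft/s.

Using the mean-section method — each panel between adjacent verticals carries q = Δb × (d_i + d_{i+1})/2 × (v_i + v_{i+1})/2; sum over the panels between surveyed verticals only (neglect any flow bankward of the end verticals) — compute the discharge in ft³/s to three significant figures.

Panel 1-2: Δb = 1.4 ft, d̄ = (0.00+2.20)/2 = 1.1, v̄ = (0.00+0.96)/2 = 0.48 → q = 1.4×1.1×0.48 = 0.7392 ft³/s
Panel 2-3: Δb = 0.9 ft, d̄ = (2.20+2.50)/2 = 2.35, v̄ = (0.96+1.16)/2 = 1.06 → q = 0.9×2.35×1.06 = 2.242 ft³/s
Panel 3-4: Δb = 6.5 ft, d̄ = (2.50+2.51)/2 = 2.505, v̄ = (1.16+1.00)/2 = 1.08 → q = 6.5×2.505×1.08 = 17.59 ft³/s
Panel 4-5: Δb = 3.2 ft, d̄ = (2.51+0.00)/2 = 1.255, v̄ = (1.00+0.00)/2 = 0.5 → q = 3.2×1.255×0.5 = 2.008 ft³/s
Q = Σ q = 22.57 ft³/s

22.6 ft³/s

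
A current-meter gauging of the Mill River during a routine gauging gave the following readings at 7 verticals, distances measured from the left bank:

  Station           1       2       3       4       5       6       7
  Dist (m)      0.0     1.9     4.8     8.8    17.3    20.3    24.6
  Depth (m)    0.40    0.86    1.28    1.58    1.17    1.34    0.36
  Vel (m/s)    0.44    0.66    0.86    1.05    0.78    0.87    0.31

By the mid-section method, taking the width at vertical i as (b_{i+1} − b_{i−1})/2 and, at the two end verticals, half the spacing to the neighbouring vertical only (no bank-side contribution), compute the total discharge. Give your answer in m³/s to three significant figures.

25.4 m³/s

w_1 = (1.9 − 0.0)/2 = 0.95 m; q_1 = 0.44 × 0.40 × 0.95 = 0.1672 m³/s
w_2 = (4.8 − 0.0)/2 = 2.4 m; q_2 = 0.66 × 0.86 × 2.4 = 1.362 m³/s
w_3 = (8.8 − 1.9)/2 = 3.45 m; q_3 = 0.86 × 1.28 × 3.45 = 3.798 m³/s
w_4 = (17.3 − 4.8)/2 = 6.25 m; q_4 = 1.05 × 1.58 × 6.25 = 10.37 m³/s
w_5 = (20.3 − 8.8)/2 = 5.75 m; q_5 = 0.78 × 1.17 × 5.75 = 5.247 m³/s
w_6 = (24.6 − 17.3)/2 = 3.65 m; q_6 = 0.87 × 1.34 × 3.65 = 4.255 m³/s
w_7 = (24.6 − 20.3)/2 = 2.15 m; q_7 = 0.31 × 0.36 × 2.15 = 0.2399 m³/s
Q = Σ qᵢ = 25.44 m³/s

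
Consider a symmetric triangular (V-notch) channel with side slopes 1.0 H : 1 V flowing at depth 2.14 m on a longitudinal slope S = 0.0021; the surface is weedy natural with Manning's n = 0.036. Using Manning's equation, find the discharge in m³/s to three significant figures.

A = z·y² = 1.0×2.14² = 4.580 m²
P = 2y√(1+z²) = 2×2.14×√(1+1.0²) = 6.053 m
R = A/P = 4.580/6.053 = 0.7566 m
Q = (1/n)·A·R^(2/3)·S^(1/2) = (1/0.036) × 4.580 × 0.7566^(2/3) × 0.0021^(1/2) = 4.840 m³/s

4.84 m³/s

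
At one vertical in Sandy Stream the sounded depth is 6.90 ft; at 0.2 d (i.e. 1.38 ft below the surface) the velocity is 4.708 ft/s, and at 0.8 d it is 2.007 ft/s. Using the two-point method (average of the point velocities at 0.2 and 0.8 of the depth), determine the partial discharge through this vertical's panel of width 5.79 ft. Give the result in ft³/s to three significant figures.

v̄ = (4.708 + 2.007) / 2 = 3.358 ft/s
q = v̄ × d × w = 3.358 × 6.90 × 5.79 = 134.1 ft³/s

134 ft³/s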